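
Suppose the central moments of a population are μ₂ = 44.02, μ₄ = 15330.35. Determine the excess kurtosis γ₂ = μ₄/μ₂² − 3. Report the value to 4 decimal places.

μ₂² = 44.02² = 1937.76040
μ₄/μ₂² = 15330.35 / 1937.76040 = 7.91138
γ₂ = 7.91138 − 3 ≈ 4.9114

4.9114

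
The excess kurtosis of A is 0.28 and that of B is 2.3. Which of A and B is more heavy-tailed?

Higher excess kurtosis ⇒ heavier tails relative to the normal distribution.
0.28 vs 2.3: the larger is 2.3, so B has heavier tails.

B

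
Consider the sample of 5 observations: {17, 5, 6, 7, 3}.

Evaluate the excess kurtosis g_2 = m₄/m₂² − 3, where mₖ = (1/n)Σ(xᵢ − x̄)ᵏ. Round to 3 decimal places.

x̄ = 7.6000
Σ(xᵢ − x̄)² = 119.2000 ⇒ m₂ = 23.84000
Σ(xᵢ − x̄)⁴ = 8307.6160 ⇒ m₄ = 1661.52320
m₂² = 568.34560
g_2 = m₄/m₂² − 3 = 2.92344 − 3 ≈ -0.077

-0.077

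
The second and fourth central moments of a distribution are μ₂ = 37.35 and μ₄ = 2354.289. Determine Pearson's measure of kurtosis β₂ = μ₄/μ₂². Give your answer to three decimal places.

μ₂² = 37.35² = 1395.02250
μ₄/μ₂² = 2354.289 / 1395.02250 = 1.68764
β₂ ≈ 1.688

1.688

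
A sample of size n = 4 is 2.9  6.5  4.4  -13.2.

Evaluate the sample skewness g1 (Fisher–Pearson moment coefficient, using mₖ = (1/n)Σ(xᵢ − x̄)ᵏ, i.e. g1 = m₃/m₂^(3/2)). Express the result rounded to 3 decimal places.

x̄ = (2.9 + 6.5 + 4.4 - 13.2) / 4 = 0.1500
deviations (xᵢ − x̄): 2.7500, 6.3500, 4.2500, -13.3500
Σ(xᵢ − x̄)² = 244.1700 ⇒ m₂ = 244.1700/4 = 61.04250
Σ(xᵢ − x̄)³ = -2025.6600 ⇒ m₃ = -2025.6600/4 = -506.41500
m₂^(3/2) = 61.04250^(1.5) = 476.92322
g1 = m₃ / m₂^(3/2) = -506.41500 / 476.92322 ≈ -1.062

-1.062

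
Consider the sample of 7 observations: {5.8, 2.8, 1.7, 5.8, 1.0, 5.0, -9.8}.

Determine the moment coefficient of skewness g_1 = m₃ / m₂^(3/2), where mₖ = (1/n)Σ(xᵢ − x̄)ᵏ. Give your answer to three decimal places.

x̄ = (5.8 + 2.8 + 1.7 + 5.8 + 1.0 + 5.0 - 9.8) / 7 = 1.7571
deviations (xᵢ − x̄): 4.0429, 1.0429, -0.0571, 4.0429, -0.7571, 3.2429, -11.5571
Σ(xᵢ − x̄)² = 178.4371 ⇒ m₂ = 178.4371/7 = 25.49102
Σ(xᵢ − x̄)³ = -1376.6985 ⇒ m₃ = -1376.6985/7 = -196.67122
m₂^(3/2) = 25.49102^(1.5) = 128.70068
g_1 = m₃ / m₂^(3/2) = -196.67122 / 128.70068 ≈ -1.528

-1.528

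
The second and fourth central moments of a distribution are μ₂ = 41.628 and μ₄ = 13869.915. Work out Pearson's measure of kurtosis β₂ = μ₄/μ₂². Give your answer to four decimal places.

μ₂² = 41.628² = 1732.89038
μ₄/μ₂² = 13869.915 / 1732.89038 = 8.00392
β₂ ≈ 8.0039

8.0039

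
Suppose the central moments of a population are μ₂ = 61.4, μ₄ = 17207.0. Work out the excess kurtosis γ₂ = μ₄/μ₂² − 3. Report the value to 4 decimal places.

μ₂² = 61.4² = 3769.96000
μ₄/μ₂² = 17207.0 / 3769.96000 = 4.56424
γ₂ = 4.56424 − 3 ≈ 1.5642

1.5642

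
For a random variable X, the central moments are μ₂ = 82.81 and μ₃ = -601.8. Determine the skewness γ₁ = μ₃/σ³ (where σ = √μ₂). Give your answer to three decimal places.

-0.799

σ = √μ₂ = √82.81 = 9.10000
σ³ = μ₂^(3/2) = 753.57100
γ₁ = μ₃/σ³ = -601.8 / 753.57100 ≈ -0.799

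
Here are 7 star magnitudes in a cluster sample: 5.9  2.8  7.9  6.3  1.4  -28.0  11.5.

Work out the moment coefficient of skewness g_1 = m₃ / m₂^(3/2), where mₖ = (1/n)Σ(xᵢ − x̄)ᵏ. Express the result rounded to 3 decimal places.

x̄ = (5.9 + 2.8 + 7.9 + 6.3 + 1.4 - 28.0 + 11.5) / 7 = 1.1143
deviations (xᵢ − x̄): 4.7857, 1.6857, 6.7857, 5.1857, 0.2857, -29.1143, 10.3857
Σ(xᵢ − x̄)² = 1054.2686 ⇒ m₂ = 1054.2686/7 = 150.60980
Σ(xᵢ − x̄)³ = -22991.9180 ⇒ m₃ = -22991.9180/7 = -3284.55971
m₂^(3/2) = 150.60980^(1.5) = 1848.33135
g_1 = m₃ / m₂^(3/2) = -3284.55971 / 1848.33135 ≈ -1.777

-1.777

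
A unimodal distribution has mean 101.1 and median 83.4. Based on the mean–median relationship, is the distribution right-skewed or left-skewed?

mean − median = 101.1 − 83.4 = 17.7
mean > median ⇒ the longer tail is on the right ⇒ right-skewed (positively skewed).

right-skewed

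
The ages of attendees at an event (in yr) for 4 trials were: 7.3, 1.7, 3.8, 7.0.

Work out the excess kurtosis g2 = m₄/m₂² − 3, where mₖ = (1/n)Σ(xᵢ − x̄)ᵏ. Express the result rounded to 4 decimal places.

-1.6169

x̄ = 4.9500
Σ(xᵢ − x̄)² = 21.6100 ⇒ m₂ = 5.40250
Σ(xᵢ − x̄)⁴ = 161.4744 ⇒ m₄ = 40.36861
m₂² = 29.18701
g2 = m₄/m₂² − 3 = 1.38310 − 3 ≈ -1.6169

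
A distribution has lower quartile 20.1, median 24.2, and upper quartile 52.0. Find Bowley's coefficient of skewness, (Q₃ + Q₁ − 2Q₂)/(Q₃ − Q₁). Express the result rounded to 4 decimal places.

0.7429

numerator: Q₃ + Q₁ − 2Q₂ = 52.0 + 20.1 − 2×24.2 = 23.7000
denominator: Q₃ − Q₁ = 52.0 − 20.1 = 31.9000
Bowley skewness = 23.7000 / 31.9000 ≈ 0.7429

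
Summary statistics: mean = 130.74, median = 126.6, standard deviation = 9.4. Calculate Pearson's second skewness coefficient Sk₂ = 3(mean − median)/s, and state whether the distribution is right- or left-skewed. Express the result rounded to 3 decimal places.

1.321, right-skewed

Sk₂ = 3(130.74 − 126.6) / 9.4 = 3 × 4.1400 / 9.4
    = 12.4200 / 9.4 ≈ 1.321
Sk₂ > 0 ⇒ mean > median ⇒ right-skewed (positive skew).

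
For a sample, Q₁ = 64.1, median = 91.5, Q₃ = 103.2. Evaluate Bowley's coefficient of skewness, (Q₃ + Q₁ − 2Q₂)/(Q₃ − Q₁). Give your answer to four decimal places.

-0.4015

numerator: Q₃ + Q₁ − 2Q₂ = 103.2 + 64.1 − 2×91.5 = -15.7000
denominator: Q₃ − Q₁ = 103.2 − 64.1 = 39.1000
Bowley skewness = -15.7000 / 39.1000 ≈ -0.4015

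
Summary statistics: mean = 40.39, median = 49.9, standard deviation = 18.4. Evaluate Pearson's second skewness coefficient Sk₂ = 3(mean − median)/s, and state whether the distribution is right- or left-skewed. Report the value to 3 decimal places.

Sk₂ = 3(40.39 − 49.9) / 18.4 = 3 × -9.5100 / 18.4
    = -28.5300 / 18.4 ≈ -1.551
Sk₂ < 0 ⇒ mean < median ⇒ left-skewed (negative skew).

-1.551, left-skewed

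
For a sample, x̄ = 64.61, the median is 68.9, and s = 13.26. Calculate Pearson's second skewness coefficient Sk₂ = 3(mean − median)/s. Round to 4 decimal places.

Sk₂ = 3(64.61 − 68.9) / 13.26 = 3 × -4.2900 / 13.26
    = -12.8700 / 13.26 ≈ -0.9706

-0.9706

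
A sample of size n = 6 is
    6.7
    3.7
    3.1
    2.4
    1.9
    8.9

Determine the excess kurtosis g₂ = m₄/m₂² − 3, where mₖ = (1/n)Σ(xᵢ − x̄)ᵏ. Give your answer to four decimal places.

x̄ = 4.4500
Σ(xᵢ − x̄)² = 37.9550 ⇒ m₂ = 6.32583
Σ(xᵢ − x̄)⁴ = 481.3493 ⇒ m₄ = 80.22489
m₂² = 40.01617
g₂ = m₄/m₂² − 3 = 2.00481 − 3 ≈ -0.9952

-0.9952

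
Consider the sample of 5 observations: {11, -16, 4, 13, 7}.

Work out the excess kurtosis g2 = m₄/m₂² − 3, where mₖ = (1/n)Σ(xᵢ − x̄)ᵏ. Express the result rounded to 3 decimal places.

x̄ = 3.8000
Σ(xᵢ − x̄)² = 538.8000 ⇒ m₂ = 107.76000
Σ(xᵢ − x̄)⁴ = 163651.5360 ⇒ m₄ = 32730.30720
m₂² = 11612.21760
g2 = m₄/m₂² − 3 = 2.81861 − 3 ≈ -0.181

-0.181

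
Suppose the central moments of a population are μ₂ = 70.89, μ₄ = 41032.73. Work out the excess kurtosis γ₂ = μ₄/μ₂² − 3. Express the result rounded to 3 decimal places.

μ₂² = 70.89² = 5025.39210
μ₄/μ₂² = 41032.73 / 5025.39210 = 8.16508
γ₂ = 8.16508 − 3 ≈ 5.165

5.165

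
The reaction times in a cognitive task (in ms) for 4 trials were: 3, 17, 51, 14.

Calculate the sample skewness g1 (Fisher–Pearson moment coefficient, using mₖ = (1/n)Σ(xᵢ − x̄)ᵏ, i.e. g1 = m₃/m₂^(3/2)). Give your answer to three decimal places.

x̄ = (3 + 17 + 51 + 14) / 4 = 21.2500
deviations (xᵢ − x̄): -18.2500, -4.2500, 29.7500, -7.2500
Σ(xᵢ − x̄)² = 1288.7500 ⇒ m₂ = 1288.7500/4 = 322.18750
Σ(xᵢ − x̄)³ = 19794.3750 ⇒ m₃ = 19794.3750/4 = 4948.59375
m₂^(3/2) = 322.18750^(1.5) = 5783.13100
g1 = m₃ / m₂^(3/2) = 4948.59375 / 5783.13100 ≈ 0.856

0.856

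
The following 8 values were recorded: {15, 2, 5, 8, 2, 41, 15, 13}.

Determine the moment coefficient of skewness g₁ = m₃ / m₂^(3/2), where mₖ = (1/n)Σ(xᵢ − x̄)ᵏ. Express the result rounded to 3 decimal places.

1.500

x̄ = (15 + 2 + 5 + 8 + 2 + 41 + 15 + 13) / 8 = 12.6250
deviations (xᵢ − x̄): 2.3750, -10.6250, -7.6250, -4.6250, -10.6250, 28.3750, 2.3750, 0.3750
Σ(xᵢ − x̄)² = 1121.8750 ⇒ m₂ = 1121.8750/8 = 140.23438
Σ(xᵢ − x̄)³ = 19931.5313 ⇒ m₃ = 19931.5313/8 = 2491.44141
m₂^(3/2) = 140.23438^(1.5) = 1660.66382
g₁ = m₃ / m₂^(3/2) = 2491.44141 / 1660.66382 ≈ 1.500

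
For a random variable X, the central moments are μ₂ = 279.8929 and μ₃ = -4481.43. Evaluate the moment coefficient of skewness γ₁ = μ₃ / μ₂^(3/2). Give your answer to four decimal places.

-0.9570

σ = √μ₂ = √279.8929 = 16.73000
σ³ = μ₂^(3/2) = 4682.60822
γ₁ = μ₃/σ³ = -4481.43 / 4682.60822 ≈ -0.9570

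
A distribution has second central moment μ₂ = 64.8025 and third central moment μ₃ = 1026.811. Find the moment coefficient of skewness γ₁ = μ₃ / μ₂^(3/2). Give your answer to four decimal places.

σ = √μ₂ = √64.8025 = 8.05000
σ³ = μ₂^(3/2) = 521.66013
γ₁ = μ₃/σ³ = 1026.811 / 521.66013 ≈ 1.9684

1.9684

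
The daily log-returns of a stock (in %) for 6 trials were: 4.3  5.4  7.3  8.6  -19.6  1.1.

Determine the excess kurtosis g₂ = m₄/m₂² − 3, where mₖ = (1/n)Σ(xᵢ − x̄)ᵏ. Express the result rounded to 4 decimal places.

0.7710

x̄ = 1.1833
Σ(xᵢ − x̄)² = 551.8683 ⇒ m₂ = 91.97806
Σ(xᵢ − x̄)⁴ = 191414.1976 ⇒ m₄ = 31902.36627
m₂² = 8459.96270
g₂ = m₄/m₂² − 3 = 3.77098 − 3 ≈ 0.7710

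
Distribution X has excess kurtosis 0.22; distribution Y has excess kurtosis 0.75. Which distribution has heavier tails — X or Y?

Higher excess kurtosis ⇒ heavier tails relative to the normal distribution.
0.22 vs 0.75: the larger is 0.75, so Y has heavier tails.

Y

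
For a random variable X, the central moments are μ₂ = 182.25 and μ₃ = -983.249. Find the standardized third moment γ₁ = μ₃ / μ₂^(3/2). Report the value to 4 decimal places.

-0.3996

σ = √μ₂ = √182.25 = 13.50000
σ³ = μ₂^(3/2) = 2460.37500
γ₁ = μ₃/σ³ = -983.249 / 2460.37500 ≈ -0.3996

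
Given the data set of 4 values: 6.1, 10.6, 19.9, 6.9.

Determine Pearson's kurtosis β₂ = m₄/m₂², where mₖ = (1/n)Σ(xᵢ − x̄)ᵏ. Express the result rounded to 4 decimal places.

2.0522

x̄ = 10.8750
Σ(xᵢ − x̄)² = 120.1275 ⇒ m₂ = 30.03187
Σ(xᵢ − x̄)⁴ = 7403.7383 ⇒ m₄ = 1850.93457
m₂² = 901.91352
β₂ = m₄/m₂² = 1850.93457 / 901.91352 ≈ 2.0522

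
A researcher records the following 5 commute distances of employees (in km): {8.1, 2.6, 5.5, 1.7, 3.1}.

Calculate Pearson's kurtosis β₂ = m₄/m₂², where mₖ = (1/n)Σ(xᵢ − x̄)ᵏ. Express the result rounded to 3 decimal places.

1.941

x̄ = 4.2000
Σ(xᵢ − x̄)² = 26.9200 ⇒ m₂ = 5.38400
Σ(xᵢ − x̄)⁴ = 281.2804 ⇒ m₄ = 56.25608
m₂² = 28.98746
β₂ = m₄/m₂² = 56.25608 / 28.98746 ≈ 1.941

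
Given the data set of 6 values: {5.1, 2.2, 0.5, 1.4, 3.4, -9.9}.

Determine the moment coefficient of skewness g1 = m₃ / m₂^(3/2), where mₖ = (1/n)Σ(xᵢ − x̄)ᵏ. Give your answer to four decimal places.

x̄ = (5.1 + 2.2 + 0.5 + 1.4 + 3.4 - 9.9) / 6 = 0.4500
deviations (xᵢ − x̄): 4.6500, 1.7500, 0.0500, 0.9500, 2.9500, -10.3500
Σ(xᵢ − x̄)² = 141.4150 ⇒ m₂ = 141.4150/6 = 23.56917
Σ(xᵢ − x̄)³ = -976.2840 ⇒ m₃ = -976.2840/6 = -162.71400
m₂^(3/2) = 23.56917^(1.5) = 114.42379
g1 = m₃ / m₂^(3/2) = -162.71400 / 114.42379 ≈ -1.4220

-1.4220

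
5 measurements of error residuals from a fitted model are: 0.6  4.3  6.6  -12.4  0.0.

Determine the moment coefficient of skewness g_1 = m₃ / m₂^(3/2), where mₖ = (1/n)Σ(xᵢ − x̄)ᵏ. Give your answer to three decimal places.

x̄ = (0.6 + 4.3 + 6.6 - 12.4 + 0.0) / 5 = -0.1800
deviations (xᵢ − x̄): 0.7800, 4.4800, 6.7800, -12.2200, 0.1800
Σ(xᵢ − x̄)² = 216.0080 ⇒ m₂ = 216.0080/5 = 43.20160
Σ(xᵢ − x̄)³ = -1422.7315 ⇒ m₃ = -1422.7315/5 = -284.54630
m₂^(3/2) = 43.20160^(1.5) = 283.95515
g_1 = m₃ / m₂^(3/2) = -284.54630 / 283.95515 ≈ -1.002

-1.002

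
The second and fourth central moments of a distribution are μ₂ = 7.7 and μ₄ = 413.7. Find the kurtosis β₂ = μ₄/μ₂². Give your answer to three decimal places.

μ₂² = 7.7² = 59.29000
μ₄/μ₂² = 413.7 / 59.29000 = 6.97757
β₂ ≈ 6.978

6.978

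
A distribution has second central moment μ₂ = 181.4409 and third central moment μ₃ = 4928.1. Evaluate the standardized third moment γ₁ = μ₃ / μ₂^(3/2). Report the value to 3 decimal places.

2.016

σ = √μ₂ = √181.4409 = 13.47000
σ³ = μ₂^(3/2) = 2444.00892
γ₁ = μ₃/σ³ = 4928.1 / 2444.00892 ≈ 2.016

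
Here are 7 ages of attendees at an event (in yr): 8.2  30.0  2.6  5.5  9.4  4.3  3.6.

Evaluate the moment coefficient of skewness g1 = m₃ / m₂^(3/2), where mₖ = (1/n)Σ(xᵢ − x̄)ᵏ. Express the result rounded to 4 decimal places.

1.7728

x̄ = (8.2 + 30.0 + 2.6 + 5.5 + 9.4 + 4.3 + 3.6) / 7 = 9.0857
deviations (xᵢ − x̄): -0.8857, 20.9143, -6.4857, -3.5857, 0.3143, -4.7857, -5.4857
Σ(xᵢ − x̄)² = 546.2086 ⇒ m₂ = 546.2086/7 = 78.02980
Σ(xᵢ − x̄)³ = 8553.7880 ⇒ m₃ = 8553.7880/7 = 1221.96971
m₂^(3/2) = 78.02980^(1.5) = 689.27211
g1 = m₃ / m₂^(3/2) = 1221.96971 / 689.27211 ≈ 1.7728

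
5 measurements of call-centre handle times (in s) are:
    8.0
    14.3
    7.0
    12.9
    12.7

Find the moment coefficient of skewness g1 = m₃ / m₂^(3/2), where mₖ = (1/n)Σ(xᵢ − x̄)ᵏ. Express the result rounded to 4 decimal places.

-0.3302

x̄ = (8.0 + 14.3 + 7.0 + 12.9 + 12.7) / 5 = 10.9800
deviations (xᵢ − x̄): -2.9800, 3.3200, -3.9800, 1.9200, 1.7200
Σ(xᵢ − x̄)² = 42.3880 ⇒ m₂ = 42.3880/5 = 8.47760
Σ(xᵢ − x̄)³ = -40.7477 ⇒ m₃ = -40.7477/5 = -8.14954
m₂^(3/2) = 8.47760^(1.5) = 24.68365
g1 = m₃ / m₂^(3/2) = -8.14954 / 24.68365 ≈ -0.3302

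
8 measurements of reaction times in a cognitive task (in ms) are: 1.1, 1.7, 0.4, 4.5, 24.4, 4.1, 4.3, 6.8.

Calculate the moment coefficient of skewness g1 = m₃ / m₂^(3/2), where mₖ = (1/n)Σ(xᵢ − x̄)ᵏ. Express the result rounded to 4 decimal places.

x̄ = (1.1 + 1.7 + 0.4 + 4.5 + 24.4 + 4.1 + 4.3 + 6.8) / 8 = 5.9125
deviations (xᵢ − x̄): -4.8125, -4.2125, -5.5125, -1.4125, 18.4875, -1.8125, -1.6125, 0.8875
Σ(xᵢ − x̄)² = 421.7487 ⇒ m₂ = 421.7487/8 = 52.71859
Σ(xᵢ − x̄)³ = 5952.8114 ⇒ m₃ = 5952.8114/8 = 744.10143
m₂^(3/2) = 52.71859^(1.5) = 382.77690
g1 = m₃ / m₂^(3/2) = 744.10143 / 382.77690 ≈ 1.9440

1.9440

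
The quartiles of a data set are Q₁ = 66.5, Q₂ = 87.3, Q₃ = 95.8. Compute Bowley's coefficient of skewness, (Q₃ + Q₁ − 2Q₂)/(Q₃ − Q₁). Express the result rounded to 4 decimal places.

numerator: Q₃ + Q₁ − 2Q₂ = 95.8 + 66.5 − 2×87.3 = -12.3000
denominator: Q₃ − Q₁ = 95.8 − 66.5 = 29.3000
Bowley skewness = -12.3000 / 29.3000 ≈ -0.4198

-0.4198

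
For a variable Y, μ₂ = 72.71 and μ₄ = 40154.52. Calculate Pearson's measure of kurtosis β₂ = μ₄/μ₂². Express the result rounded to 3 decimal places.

μ₂² = 72.71² = 5286.74410
μ₄/μ₂² = 40154.52 / 5286.74410 = 7.59532
β₂ ≈ 7.595

7.595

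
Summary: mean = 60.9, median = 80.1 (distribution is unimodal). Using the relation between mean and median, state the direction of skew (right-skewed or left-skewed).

left-skewed

mean − median = 60.9 − 80.1 = -19.2
mean < median ⇒ the longer tail is on the left ⇒ left-skewed (negatively skewed).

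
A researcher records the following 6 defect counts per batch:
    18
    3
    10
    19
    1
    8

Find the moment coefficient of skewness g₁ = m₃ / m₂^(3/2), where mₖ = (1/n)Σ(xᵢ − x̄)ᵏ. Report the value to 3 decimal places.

x̄ = (18 + 3 + 10 + 19 + 1 + 8) / 6 = 9.8333
deviations (xᵢ − x̄): 8.1667, -6.8333, 0.1667, 9.1667, -8.8333, -1.8333
Σ(xᵢ − x̄)² = 278.8333 ⇒ m₂ = 278.8333/6 = 46.47222
Σ(xᵢ − x̄)³ = 300.4444 ⇒ m₃ = 300.4444/6 = 50.07407
m₂^(3/2) = 46.47222^(1.5) = 316.80364
g₁ = m₃ / m₂^(3/2) = 50.07407 / 316.80364 ≈ 0.158

0.158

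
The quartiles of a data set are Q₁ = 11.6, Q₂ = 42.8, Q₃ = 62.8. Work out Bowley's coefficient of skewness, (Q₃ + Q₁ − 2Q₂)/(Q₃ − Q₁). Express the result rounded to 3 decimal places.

-0.219

numerator: Q₃ + Q₁ − 2Q₂ = 62.8 + 11.6 − 2×42.8 = -11.2000
denominator: Q₃ − Q₁ = 62.8 − 11.6 = 51.2000
Bowley skewness = -11.2000 / 51.2000 ≈ -0.219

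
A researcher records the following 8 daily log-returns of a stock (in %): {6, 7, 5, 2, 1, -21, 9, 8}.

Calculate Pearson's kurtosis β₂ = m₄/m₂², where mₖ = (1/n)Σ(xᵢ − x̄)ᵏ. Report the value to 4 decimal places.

x̄ = 2.1250
Σ(xᵢ − x̄)² = 664.8750 ⇒ m₂ = 83.10938
Σ(xᵢ − x̄)⁴ = 290259.8379 ⇒ m₄ = 36282.47974
m₂² = 6907.16821
β₂ = m₄/m₂² = 36282.47974 / 6907.16821 ≈ 5.2529

5.2529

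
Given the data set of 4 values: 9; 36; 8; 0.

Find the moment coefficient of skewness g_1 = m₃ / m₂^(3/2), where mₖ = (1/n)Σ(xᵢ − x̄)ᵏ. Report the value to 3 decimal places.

x̄ = (9 + 36 + 8 + 0) / 4 = 13.2500
deviations (xᵢ − x̄): -4.2500, 22.7500, -5.2500, -13.2500
Σ(xᵢ − x̄)² = 738.7500 ⇒ m₂ = 738.7500/4 = 184.68750
Σ(xᵢ − x̄)³ = 9226.8750 ⇒ m₃ = 9226.8750/4 = 2306.71875
m₂^(3/2) = 184.68750^(1.5) = 2509.89905
g_1 = m₃ / m₂^(3/2) = 2306.71875 / 2509.89905 ≈ 0.919

0.919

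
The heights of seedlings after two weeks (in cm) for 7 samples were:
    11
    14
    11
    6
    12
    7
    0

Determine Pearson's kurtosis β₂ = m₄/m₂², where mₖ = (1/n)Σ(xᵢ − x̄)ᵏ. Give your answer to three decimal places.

2.588

x̄ = 8.7143
Σ(xᵢ − x̄)² = 135.4286 ⇒ m₂ = 19.34694
Σ(xᵢ − x̄)⁴ = 6781.3294 ⇒ m₄ = 968.76135
m₂² = 374.30404
β₂ = m₄/m₂² = 968.76135 / 374.30404 ≈ 2.588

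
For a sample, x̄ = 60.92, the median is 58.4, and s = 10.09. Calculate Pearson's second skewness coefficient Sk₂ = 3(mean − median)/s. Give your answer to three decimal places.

0.749

Sk₂ = 3(60.92 − 58.4) / 10.09 = 3 × 2.5200 / 10.09
    = 7.5600 / 10.09 ≈ 0.749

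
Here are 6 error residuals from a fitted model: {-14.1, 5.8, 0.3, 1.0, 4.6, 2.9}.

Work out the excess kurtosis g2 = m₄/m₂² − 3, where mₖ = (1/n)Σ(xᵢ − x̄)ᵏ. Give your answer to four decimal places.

x̄ = 0.0833
Σ(xᵢ − x̄)² = 263.0683 ⇒ m₂ = 43.84472
Σ(xᵢ − x̄)⁴ = 42015.9619 ⇒ m₄ = 7002.66031
m₂² = 1922.35967
g2 = m₄/m₂² − 3 = 3.64274 − 3 ≈ 0.6427

0.6427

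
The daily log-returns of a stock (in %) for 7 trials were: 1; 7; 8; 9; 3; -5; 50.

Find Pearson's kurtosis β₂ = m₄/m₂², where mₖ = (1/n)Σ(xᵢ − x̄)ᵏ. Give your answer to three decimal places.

x̄ = 10.4286
Σ(xᵢ − x̄)² = 1967.7143 ⇒ m₂ = 281.10204
Σ(xᵢ − x̄)⁴ = 2519825.0671 ⇒ m₄ = 359975.00958
m₂² = 79018.35735
β₂ = m₄/m₂² = 359975.00958 / 79018.35735 ≈ 4.556

4.556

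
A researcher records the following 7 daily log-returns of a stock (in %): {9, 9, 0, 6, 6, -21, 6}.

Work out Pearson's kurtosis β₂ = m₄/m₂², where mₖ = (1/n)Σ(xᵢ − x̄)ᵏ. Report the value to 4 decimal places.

x̄ = 2.1429
Σ(xᵢ − x̄)² = 678.8571 ⇒ m₂ = 96.97959
Σ(xᵢ − x̄)⁴ = 291965.5627 ⇒ m₄ = 41709.36610
m₂² = 9405.04123
β₂ = m₄/m₂² = 41709.36610 / 9405.04123 ≈ 4.4348

4.4348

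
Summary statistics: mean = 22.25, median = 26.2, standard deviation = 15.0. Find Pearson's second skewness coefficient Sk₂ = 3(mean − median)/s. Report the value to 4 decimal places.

-0.7900

Sk₂ = 3(22.25 − 26.2) / 15.0 = 3 × -3.9500 / 15.0
    = -11.8500 / 15.0 ≈ -0.7900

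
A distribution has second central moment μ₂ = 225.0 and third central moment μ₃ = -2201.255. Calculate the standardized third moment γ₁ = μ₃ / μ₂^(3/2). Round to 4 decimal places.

σ = √μ₂ = √225.0 = 15.00000
σ³ = μ₂^(3/2) = 3375.00000
γ₁ = μ₃/σ³ = -2201.255 / 3375.00000 ≈ -0.6522

-0.6522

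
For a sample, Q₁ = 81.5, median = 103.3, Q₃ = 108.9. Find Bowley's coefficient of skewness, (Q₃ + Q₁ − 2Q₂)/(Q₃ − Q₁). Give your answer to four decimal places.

numerator: Q₃ + Q₁ − 2Q₂ = 108.9 + 81.5 − 2×103.3 = -16.2000
denominator: Q₃ − Q₁ = 108.9 − 81.5 = 27.4000
Bowley skewness = -16.2000 / 27.4000 ≈ -0.5912

-0.5912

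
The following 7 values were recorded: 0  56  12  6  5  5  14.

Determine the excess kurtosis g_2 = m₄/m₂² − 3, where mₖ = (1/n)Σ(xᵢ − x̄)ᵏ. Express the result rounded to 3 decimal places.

x̄ = 14.0000
Σ(xᵢ − x̄)² = 2190.0000 ⇒ m₂ = 312.85714
Σ(xᵢ − x̄)⁴ = 3167346.0000 ⇒ m₄ = 452478.00000
m₂² = 97879.59184
g_2 = m₄/m₂² − 3 = 4.62280 − 3 ≈ 1.623

1.623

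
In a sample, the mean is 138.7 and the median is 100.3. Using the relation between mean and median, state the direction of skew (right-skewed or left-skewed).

mean − median = 138.7 − 100.3 = 38.4
mean > median ⇒ the longer tail is on the right ⇒ right-skewed (positively skewed).

right-skewed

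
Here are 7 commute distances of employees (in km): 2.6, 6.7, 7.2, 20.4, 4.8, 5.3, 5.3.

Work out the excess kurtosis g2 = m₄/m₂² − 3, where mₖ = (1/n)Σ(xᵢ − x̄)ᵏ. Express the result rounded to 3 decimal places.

x̄ = 7.4714
Σ(xᵢ − x̄)² = 208.1143 ⇒ m₂ = 29.73061
Σ(xᵢ − x̄)⁴ = 28597.3459 ⇒ m₄ = 4085.33513
m₂² = 883.90930
g2 = m₄/m₂² − 3 = 4.62189 − 3 ≈ 1.622

1.622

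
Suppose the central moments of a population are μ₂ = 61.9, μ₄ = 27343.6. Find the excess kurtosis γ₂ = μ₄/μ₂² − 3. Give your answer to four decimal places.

μ₂² = 61.9² = 3831.61000
μ₄/μ₂² = 27343.6 / 3831.61000 = 7.13632
γ₂ = 7.13632 − 3 ≈ 4.1363

4.1363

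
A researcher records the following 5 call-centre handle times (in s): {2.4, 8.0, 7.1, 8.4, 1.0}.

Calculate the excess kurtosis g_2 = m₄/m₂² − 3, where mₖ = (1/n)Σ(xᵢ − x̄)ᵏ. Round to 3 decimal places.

x̄ = 5.3800
Σ(xᵢ − x̄)² = 47.0080 ⇒ m₂ = 9.40160
Σ(xᵢ − x̄)⁴ = 585.9565 ⇒ m₄ = 117.19130
m₂² = 88.39008
g_2 = m₄/m₂² − 3 = 1.32584 − 3 ≈ -1.674

-1.674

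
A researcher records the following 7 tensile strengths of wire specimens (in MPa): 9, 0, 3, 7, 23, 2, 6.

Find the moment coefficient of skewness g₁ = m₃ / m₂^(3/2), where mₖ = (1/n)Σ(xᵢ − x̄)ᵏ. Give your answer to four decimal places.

x̄ = (9 + 0 + 3 + 7 + 23 + 2 + 6) / 7 = 7.1429
deviations (xᵢ − x̄): 1.8571, -7.1429, -4.1429, -0.1429, 15.8571, -5.1429, -1.1429
Σ(xᵢ − x̄)² = 350.8571 ⇒ m₂ = 350.8571/7 = 50.12245
Σ(xᵢ − x̄)³ = 3420.6122 ⇒ m₃ = 3420.6122/7 = 488.65889
m₂^(3/2) = 50.12245^(1.5) = 354.85295
g₁ = m₃ / m₂^(3/2) = 488.65889 / 354.85295 ≈ 1.3771

1.3771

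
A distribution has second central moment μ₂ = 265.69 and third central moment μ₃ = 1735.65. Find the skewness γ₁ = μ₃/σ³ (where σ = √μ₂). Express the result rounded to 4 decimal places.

σ = √μ₂ = √265.69 = 16.30000
σ³ = μ₂^(3/2) = 4330.74700
γ₁ = μ₃/σ³ = 1735.65 / 4330.74700 ≈ 0.4008

0.4008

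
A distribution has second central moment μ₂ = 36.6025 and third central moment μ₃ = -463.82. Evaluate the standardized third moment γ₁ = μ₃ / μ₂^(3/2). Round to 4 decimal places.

-2.0945

σ = √μ₂ = √36.6025 = 6.05000
σ³ = μ₂^(3/2) = 221.44513
γ₁ = μ₃/σ³ = -463.82 / 221.44513 ≈ -2.0945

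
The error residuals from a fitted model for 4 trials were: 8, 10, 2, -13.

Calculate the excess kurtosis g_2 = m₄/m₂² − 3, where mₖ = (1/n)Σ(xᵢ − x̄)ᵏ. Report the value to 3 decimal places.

-0.971

x̄ = 1.7500
Σ(xᵢ − x̄)² = 324.7500 ⇒ m₂ = 81.18750
Σ(xᵢ − x̄)⁴ = 53491.8281 ⇒ m₄ = 13372.95703
m₂² = 6591.41016
g_2 = m₄/m₂² − 3 = 2.02885 − 3 ≈ -0.971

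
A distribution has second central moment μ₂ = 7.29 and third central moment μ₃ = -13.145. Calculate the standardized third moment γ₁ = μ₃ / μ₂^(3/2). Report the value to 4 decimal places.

σ = √μ₂ = √7.29 = 2.70000
σ³ = μ₂^(3/2) = 19.68300
γ₁ = μ₃/σ³ = -13.145 / 19.68300 ≈ -0.6678

-0.6678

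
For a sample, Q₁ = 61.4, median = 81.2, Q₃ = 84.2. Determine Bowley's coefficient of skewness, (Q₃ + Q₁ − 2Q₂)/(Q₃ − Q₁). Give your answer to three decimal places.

-0.737

numerator: Q₃ + Q₁ − 2Q₂ = 84.2 + 61.4 − 2×81.2 = -16.8000
denominator: Q₃ − Q₁ = 84.2 − 61.4 = 22.8000
Bowley skewness = -16.8000 / 22.8000 ≈ -0.737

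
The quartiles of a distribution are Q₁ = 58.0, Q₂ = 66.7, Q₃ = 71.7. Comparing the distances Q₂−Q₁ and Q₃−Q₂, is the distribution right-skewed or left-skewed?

left-skewed

Q₂ − Q₁ = 8.7;  Q₃ − Q₂ = 5.0
Q₂ − Q₁ > Q₃ − Q₂ ⇒ the lower half is more spread out ⇒ left-skewed.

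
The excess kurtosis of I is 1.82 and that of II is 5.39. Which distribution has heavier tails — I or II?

Higher excess kurtosis ⇒ heavier tails relative to the normal distribution.
1.82 vs 5.39: the larger is 5.39, so II has heavier tails.

II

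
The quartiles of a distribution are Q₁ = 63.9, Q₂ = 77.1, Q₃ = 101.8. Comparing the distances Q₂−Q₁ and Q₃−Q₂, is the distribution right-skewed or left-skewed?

Q₂ − Q₁ = 13.2;  Q₃ − Q₂ = 24.7
Q₃ − Q₂ > Q₂ − Q₁ ⇒ the upper half is more spread out ⇒ right-skewed.

right-skewed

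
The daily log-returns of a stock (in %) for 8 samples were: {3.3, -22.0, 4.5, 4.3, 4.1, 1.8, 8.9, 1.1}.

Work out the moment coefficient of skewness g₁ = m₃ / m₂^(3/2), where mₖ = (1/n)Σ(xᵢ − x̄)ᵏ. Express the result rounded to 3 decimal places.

-1.984

x̄ = (3.3 - 22.0 + 4.5 + 4.3 + 4.1 + 1.8 + 8.9 + 1.1) / 8 = 0.7500
deviations (xᵢ − x̄): 2.5500, -22.7500, 3.7500, 3.5500, 3.3500, 1.0500, 8.1500, 0.3500
Σ(xᵢ − x̄)² = 629.6000 ⇒ m₂ = 629.6000/8 = 78.70000
Σ(xᵢ − x̄)³ = -11080.3530 ⇒ m₃ = -11080.3530/8 = -1385.04413
m₂^(3/2) = 78.70000^(1.5) = 698.17147
g₁ = m₃ / m₂^(3/2) = -1385.04413 / 698.17147 ≈ -1.984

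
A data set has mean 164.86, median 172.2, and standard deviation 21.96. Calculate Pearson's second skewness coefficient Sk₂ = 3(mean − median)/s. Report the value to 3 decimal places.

-1.003

Sk₂ = 3(164.86 − 172.2) / 21.96 = 3 × -7.3400 / 21.96
    = -22.0200 / 21.96 ≈ -1.003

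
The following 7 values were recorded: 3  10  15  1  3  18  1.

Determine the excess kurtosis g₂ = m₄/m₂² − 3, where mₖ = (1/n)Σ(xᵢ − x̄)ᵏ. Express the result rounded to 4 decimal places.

-1.3723

x̄ = 7.2857
Σ(xᵢ − x̄)² = 297.4286 ⇒ m₂ = 42.48980
Σ(xᵢ − x̄)⁴ = 20570.6764 ⇒ m₄ = 2938.66805
m₂² = 1805.38276
g₂ = m₄/m₂² − 3 = 1.62773 − 3 ≈ -1.3723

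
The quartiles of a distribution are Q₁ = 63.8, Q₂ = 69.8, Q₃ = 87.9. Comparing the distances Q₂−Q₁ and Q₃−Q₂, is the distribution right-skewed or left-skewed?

Q₂ − Q₁ = 6.0;  Q₃ − Q₂ = 18.1
Q₃ − Q₂ > Q₂ − Q₁ ⇒ the upper half is more spread out ⇒ right-skewed.

right-skewed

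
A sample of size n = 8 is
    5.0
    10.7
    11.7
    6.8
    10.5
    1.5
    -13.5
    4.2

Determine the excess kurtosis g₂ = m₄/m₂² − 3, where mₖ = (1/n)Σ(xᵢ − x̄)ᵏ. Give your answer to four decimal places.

x̄ = 4.6125
Σ(xᵢ − x̄)² = 464.8088 ⇒ m₂ = 58.10109
Σ(xᵢ − x̄)⁴ = 112839.9957 ⇒ m₄ = 14104.99946
m₂² = 3375.73709
g₂ = m₄/m₂² − 3 = 4.17835 − 3 ≈ 1.1783

1.1783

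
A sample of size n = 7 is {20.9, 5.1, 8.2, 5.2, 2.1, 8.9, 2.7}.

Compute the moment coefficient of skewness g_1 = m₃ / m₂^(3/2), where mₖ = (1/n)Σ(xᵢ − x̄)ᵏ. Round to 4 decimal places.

x̄ = (20.9 + 5.1 + 8.2 + 5.2 + 2.1 + 8.9 + 2.7) / 7 = 7.5857
deviations (xᵢ − x̄): 13.3143, -2.4857, 0.6143, -2.3857, -5.4857, 1.3143, -4.8857
Σ(xᵢ − x̄)² = 245.2086 ⇒ m₂ = 245.2086/7 = 35.02980
Σ(xᵢ − x̄)³ = 2052.0860 ⇒ m₃ = 2052.0860/7 = 293.15514
m₂^(3/2) = 35.02980^(1.5) = 207.32726
g_1 = m₃ / m₂^(3/2) = 293.15514 / 207.32726 ≈ 1.4140

1.4140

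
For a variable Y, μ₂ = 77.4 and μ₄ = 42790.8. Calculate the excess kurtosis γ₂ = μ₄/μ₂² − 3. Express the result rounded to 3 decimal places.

4.143

μ₂² = 77.4² = 5990.76000
μ₄/μ₂² = 42790.8 / 5990.76000 = 7.14280
γ₂ = 7.14280 − 3 ≈ 4.143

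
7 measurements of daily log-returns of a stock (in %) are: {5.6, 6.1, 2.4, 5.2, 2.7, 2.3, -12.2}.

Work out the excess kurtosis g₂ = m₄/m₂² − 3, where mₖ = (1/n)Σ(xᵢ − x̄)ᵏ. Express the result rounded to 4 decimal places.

1.5915

x̄ = 1.7286
Σ(xᵢ − x̄)² = 241.8743 ⇒ m₂ = 34.55347
Σ(xᵢ − x̄)⁴ = 38374.2098 ⇒ m₄ = 5482.02997
m₂² = 1193.94225
g₂ = m₄/m₂² − 3 = 4.59154 − 3 ≈ 1.5915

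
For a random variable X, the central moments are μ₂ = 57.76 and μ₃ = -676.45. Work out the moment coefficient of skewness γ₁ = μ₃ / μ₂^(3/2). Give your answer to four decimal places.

σ = √μ₂ = √57.76 = 7.60000
σ³ = μ₂^(3/2) = 438.97600
γ₁ = μ₃/σ³ = -676.45 / 438.97600 ≈ -1.5410

-1.5410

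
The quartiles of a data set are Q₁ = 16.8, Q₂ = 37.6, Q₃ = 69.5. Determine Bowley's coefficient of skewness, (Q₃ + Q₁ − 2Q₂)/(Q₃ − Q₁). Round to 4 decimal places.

0.2106

numerator: Q₃ + Q₁ − 2Q₂ = 69.5 + 16.8 − 2×37.6 = 11.1000
denominator: Q₃ − Q₁ = 69.5 − 16.8 = 52.7000
Bowley skewness = 11.1000 / 52.7000 ≈ 0.2106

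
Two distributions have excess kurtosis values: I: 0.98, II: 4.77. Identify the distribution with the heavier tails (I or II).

II

Higher excess kurtosis ⇒ heavier tails relative to the normal distribution.
0.98 vs 4.77: the larger is 4.77, so II has heavier tails.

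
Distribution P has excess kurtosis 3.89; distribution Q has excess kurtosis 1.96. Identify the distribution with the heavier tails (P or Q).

Higher excess kurtosis ⇒ heavier tails relative to the normal distribution.
3.89 vs 1.96: the larger is 3.89, so P has heavier tails.

P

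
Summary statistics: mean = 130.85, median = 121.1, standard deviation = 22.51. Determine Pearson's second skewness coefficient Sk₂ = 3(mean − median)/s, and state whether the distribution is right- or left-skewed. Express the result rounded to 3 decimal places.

1.299, right-skewed

Sk₂ = 3(130.85 − 121.1) / 22.51 = 3 × 9.7500 / 22.51
    = 29.2500 / 22.51 ≈ 1.299
Sk₂ > 0 ⇒ mean > median ⇒ right-skewed (positive skew).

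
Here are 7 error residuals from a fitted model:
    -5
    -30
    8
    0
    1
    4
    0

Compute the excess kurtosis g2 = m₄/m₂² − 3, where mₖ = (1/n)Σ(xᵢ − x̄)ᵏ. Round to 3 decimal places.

x̄ = -3.1429
Σ(xᵢ − x̄)² = 936.8571 ⇒ m₂ = 133.83673
Σ(xᵢ − x̄)⁴ = 538803.7259 ⇒ m₄ = 76971.96085
m₂² = 17912.27155
g2 = m₄/m₂² − 3 = 4.29716 − 3 ≈ 1.297

1.297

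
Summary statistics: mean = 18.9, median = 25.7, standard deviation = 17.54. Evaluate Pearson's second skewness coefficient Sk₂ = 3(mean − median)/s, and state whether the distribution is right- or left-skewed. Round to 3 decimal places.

-1.163, left-skewed

Sk₂ = 3(18.9 − 25.7) / 17.54 = 3 × -6.8000 / 17.54
    = -20.4000 / 17.54 ≈ -1.163
Sk₂ < 0 ⇒ mean < median ⇒ left-skewed (negative skew).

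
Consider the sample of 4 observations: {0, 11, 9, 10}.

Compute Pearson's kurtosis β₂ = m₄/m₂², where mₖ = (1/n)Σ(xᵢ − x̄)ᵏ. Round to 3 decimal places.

x̄ = 7.5000
Σ(xᵢ − x̄)² = 77.0000 ⇒ m₂ = 19.25000
Σ(xᵢ − x̄)⁴ = 3358.2500 ⇒ m₄ = 839.56250
m₂² = 370.56250
β₂ = m₄/m₂² = 839.56250 / 370.56250 ≈ 2.266

2.266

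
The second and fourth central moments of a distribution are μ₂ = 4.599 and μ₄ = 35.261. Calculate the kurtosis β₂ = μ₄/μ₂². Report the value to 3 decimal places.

1.667

μ₂² = 4.599² = 21.15080
μ₄/μ₂² = 35.261 / 21.15080 = 1.66712
β₂ ≈ 1.667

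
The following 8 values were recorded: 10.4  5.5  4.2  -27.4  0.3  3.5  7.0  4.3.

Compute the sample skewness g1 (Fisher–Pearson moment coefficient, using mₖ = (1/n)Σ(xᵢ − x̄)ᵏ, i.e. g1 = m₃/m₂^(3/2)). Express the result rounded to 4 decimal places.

-1.9954

x̄ = (10.4 + 5.5 + 4.2 - 27.4 + 0.3 + 3.5 + 7.0 + 4.3) / 8 = 0.9750
deviations (xᵢ − x̄): 9.4250, 4.5250, 3.2250, -28.3750, -0.6750, 2.5250, 6.0250, 3.3250
Σ(xᵢ − x̄)² = 979.0350 ⇒ m₂ = 979.0350/8 = 122.37938
Σ(xᵢ − x̄)³ = -21611.1803 ⇒ m₃ = -21611.1803/8 = -2701.39753
m₂^(3/2) = 122.37938^(1.5) = 1353.82443
g1 = m₃ / m₂^(3/2) = -2701.39753 / 1353.82443 ≈ -1.9954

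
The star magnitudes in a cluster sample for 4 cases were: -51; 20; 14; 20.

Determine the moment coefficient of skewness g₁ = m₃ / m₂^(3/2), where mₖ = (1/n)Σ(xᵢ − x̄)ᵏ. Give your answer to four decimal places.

x̄ = (-51 + 20 + 14 + 20) / 4 = 0.7500
deviations (xᵢ − x̄): -51.7500, 19.2500, 13.2500, 19.2500
Σ(xᵢ − x̄)² = 3594.7500 ⇒ m₂ = 3594.7500/4 = 898.68750
Σ(xᵢ − x̄)³ = -121996.8750 ⇒ m₃ = -121996.8750/4 = -30499.21875
m₂^(3/2) = 898.68750^(1.5) = 26940.95904
g₁ = m₃ / m₂^(3/2) = -30499.21875 / 26940.95904 ≈ -1.1321

-1.1321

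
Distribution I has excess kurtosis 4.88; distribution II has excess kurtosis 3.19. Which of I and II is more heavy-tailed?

Higher excess kurtosis ⇒ heavier tails relative to the normal distribution.
4.88 vs 3.19: the larger is 4.88, so I has heavier tails.

I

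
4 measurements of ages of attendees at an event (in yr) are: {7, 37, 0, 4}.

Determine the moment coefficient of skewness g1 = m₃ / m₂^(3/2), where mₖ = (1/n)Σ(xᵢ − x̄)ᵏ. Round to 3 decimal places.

x̄ = (7 + 37 + 0 + 4) / 4 = 12.0000
deviations (xᵢ − x̄): -5.0000, 25.0000, -12.0000, -8.0000
Σ(xᵢ − x̄)² = 858.0000 ⇒ m₂ = 858.0000/4 = 214.50000
Σ(xᵢ − x̄)³ = 13260.0000 ⇒ m₃ = 13260.0000/4 = 3315.00000
m₂^(3/2) = 214.50000^(1.5) = 3141.52807
g1 = m₃ / m₂^(3/2) = 3315.00000 / 3141.52807 ≈ 1.055

1.055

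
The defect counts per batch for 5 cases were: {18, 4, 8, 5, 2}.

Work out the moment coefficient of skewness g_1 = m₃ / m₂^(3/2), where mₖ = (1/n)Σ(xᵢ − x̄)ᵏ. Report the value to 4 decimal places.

1.0916

x̄ = (18 + 4 + 8 + 5 + 2) / 5 = 7.4000
deviations (xᵢ − x̄): 10.6000, -3.4000, 0.6000, -2.4000, -5.4000
Σ(xᵢ − x̄)² = 159.2000 ⇒ m₂ = 159.2000/5 = 31.84000
Σ(xᵢ − x̄)³ = 980.6400 ⇒ m₃ = 980.6400/5 = 196.12800
m₂^(3/2) = 31.84000^(1.5) = 179.66339
g_1 = m₃ / m₂^(3/2) = 196.12800 / 179.66339 ≈ 1.0916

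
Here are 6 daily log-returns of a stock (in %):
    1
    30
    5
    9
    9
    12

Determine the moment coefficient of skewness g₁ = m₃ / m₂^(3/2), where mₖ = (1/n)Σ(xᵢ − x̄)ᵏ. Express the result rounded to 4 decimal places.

x̄ = (1 + 30 + 5 + 9 + 9 + 12) / 6 = 11.0000
deviations (xᵢ − x̄): -10.0000, 19.0000, -6.0000, -2.0000, -2.0000, 1.0000
Σ(xᵢ − x̄)² = 506.0000 ⇒ m₂ = 506.0000/6 = 84.33333
Σ(xᵢ − x̄)³ = 5628.0000 ⇒ m₃ = 5628.0000/6 = 938.00000
m₂^(3/2) = 84.33333^(1.5) = 774.45984
g₁ = m₃ / m₂^(3/2) = 938.00000 / 774.45984 ≈ 1.2112

1.2112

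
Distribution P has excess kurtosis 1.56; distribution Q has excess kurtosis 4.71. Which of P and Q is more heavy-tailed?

Q

Higher excess kurtosis ⇒ heavier tails relative to the normal distribution.
1.56 vs 4.71: the larger is 4.71, so Q has heavier tails.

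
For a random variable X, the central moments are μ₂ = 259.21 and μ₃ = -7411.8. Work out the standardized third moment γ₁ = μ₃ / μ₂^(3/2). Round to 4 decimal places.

σ = √μ₂ = √259.21 = 16.10000
σ³ = μ₂^(3/2) = 4173.28100
γ₁ = μ₃/σ³ = -7411.8 / 4173.28100 ≈ -1.7760

-1.7760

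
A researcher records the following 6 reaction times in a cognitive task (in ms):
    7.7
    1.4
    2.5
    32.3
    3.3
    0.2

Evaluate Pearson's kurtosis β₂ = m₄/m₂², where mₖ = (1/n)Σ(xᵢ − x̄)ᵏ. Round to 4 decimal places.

x̄ = 7.9000
Σ(xᵢ − x̄)² = 747.2600 ⇒ m₂ = 124.54333
Σ(xᵢ − x̄)⁴ = 361051.9490 ⇒ m₄ = 60175.32483
m₂² = 15511.04188
β₂ = m₄/m₂² = 60175.32483 / 15511.04188 ≈ 3.8795

3.8795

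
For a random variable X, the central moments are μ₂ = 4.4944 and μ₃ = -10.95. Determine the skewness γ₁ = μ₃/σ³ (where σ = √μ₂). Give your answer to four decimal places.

σ = √μ₂ = √4.4944 = 2.12000
σ³ = μ₂^(3/2) = 9.52813
γ₁ = μ₃/σ³ = -10.95 / 9.52813 ≈ -1.1492

-1.1492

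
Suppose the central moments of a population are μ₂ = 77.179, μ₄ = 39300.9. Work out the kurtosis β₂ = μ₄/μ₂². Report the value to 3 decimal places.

6.598

μ₂² = 77.179² = 5956.59804
μ₄/μ₂² = 39300.9 / 5956.59804 = 6.59788
β₂ ≈ 6.598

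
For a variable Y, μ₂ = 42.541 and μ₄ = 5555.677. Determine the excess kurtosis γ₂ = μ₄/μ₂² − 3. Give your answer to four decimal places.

μ₂² = 42.541² = 1809.73668
μ₄/μ₂² = 5555.677 / 1809.73668 = 3.06988
γ₂ = 3.06988 − 3 ≈ 0.0699

0.0699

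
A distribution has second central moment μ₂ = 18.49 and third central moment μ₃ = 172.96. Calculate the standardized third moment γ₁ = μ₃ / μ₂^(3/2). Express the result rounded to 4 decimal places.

σ = √μ₂ = √18.49 = 4.30000
σ³ = μ₂^(3/2) = 79.50700
γ₁ = μ₃/σ³ = 172.96 / 79.50700 ≈ 2.1754

2.1754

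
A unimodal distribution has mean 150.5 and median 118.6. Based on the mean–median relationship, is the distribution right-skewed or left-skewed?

mean − median = 150.5 − 118.6 = 31.9
mean > median ⇒ the longer tail is on the right ⇒ right-skewed (positively skewed).

right-skewed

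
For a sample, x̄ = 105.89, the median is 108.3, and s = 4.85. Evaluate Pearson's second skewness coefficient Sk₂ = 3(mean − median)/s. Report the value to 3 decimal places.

Sk₂ = 3(105.89 − 108.3) / 4.85 = 3 × -2.4100 / 4.85
    = -7.2300 / 4.85 ≈ -1.491

-1.491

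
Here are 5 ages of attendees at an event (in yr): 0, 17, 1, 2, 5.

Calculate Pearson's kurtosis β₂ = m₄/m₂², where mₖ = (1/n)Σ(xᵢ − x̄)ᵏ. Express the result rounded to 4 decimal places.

2.8826

x̄ = 5.0000
Σ(xᵢ − x̄)² = 194.0000 ⇒ m₂ = 38.80000
Σ(xᵢ − x̄)⁴ = 21698.0000 ⇒ m₄ = 4339.60000
m₂² = 1505.44000
β₂ = m₄/m₂² = 4339.60000 / 1505.44000 ≈ 2.8826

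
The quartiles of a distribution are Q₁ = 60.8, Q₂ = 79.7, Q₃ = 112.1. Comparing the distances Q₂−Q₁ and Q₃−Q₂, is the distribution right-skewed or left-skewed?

Q₂ − Q₁ = 18.9;  Q₃ − Q₂ = 32.4
Q₃ − Q₂ > Q₂ − Q₁ ⇒ the upper half is more spread out ⇒ right-skewed.

right-skewed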